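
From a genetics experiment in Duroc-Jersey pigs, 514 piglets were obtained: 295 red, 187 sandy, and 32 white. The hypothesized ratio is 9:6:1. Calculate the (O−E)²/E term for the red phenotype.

Total ratio parts = 16. Expected numbers out of 514:
  red: 514 × 9/16 = 289.125
  sandy: 514 × 6/16 = 192.75
  white: 514 × 1/16 = 32.125
Contribution of red: (295 − 289.125)² / 289.125 = 0.1194

0.119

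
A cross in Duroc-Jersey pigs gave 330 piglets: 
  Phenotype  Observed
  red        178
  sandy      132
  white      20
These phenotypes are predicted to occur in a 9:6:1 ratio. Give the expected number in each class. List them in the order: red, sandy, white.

Under the 9:6:1 hypothesis (Σ ratio = 16, N = 330):
  red: 330 × 9/16 = 185.625
  sandy: 330 × 6/16 = 123.75
  white: 330 × 1/16 = 20.625

185.625, 123.75, 20.625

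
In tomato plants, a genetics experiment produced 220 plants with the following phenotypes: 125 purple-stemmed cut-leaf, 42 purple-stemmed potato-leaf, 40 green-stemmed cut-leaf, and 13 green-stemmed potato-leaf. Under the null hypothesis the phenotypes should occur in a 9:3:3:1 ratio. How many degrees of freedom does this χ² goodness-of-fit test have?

3

A goodness-of-fit test with 4 phenotype classes has df = 4 − 1 = 3.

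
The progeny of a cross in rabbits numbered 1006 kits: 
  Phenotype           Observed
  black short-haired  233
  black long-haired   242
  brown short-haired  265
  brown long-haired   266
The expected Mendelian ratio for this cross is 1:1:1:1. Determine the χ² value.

3.280

The 1:1:1:1 ratio has 4 parts, so with N = 1006 the expected counts are:
  black short-haired: 1006 × 1/4 = 251.5
  black long-haired: 1006 × 1/4 = 251.5
  brown short-haired: 1006 × 1/4 = 251.5
  brown long-haired: 1006 × 1/4 = 251.5
χ² = Σ (O − E)² / E
  black short-haired: (233 − 251.5)² / 251.5 = 1.3608
  black long-haired: (242 − 251.5)² / 251.5 = 0.3588
  brown short-haired: (265 − 251.5)² / 251.5 = 0.7247
  brown long-haired: (266 − 251.5)² / 251.5 = 0.8360
χ² = 1.3608 + 0.3588 + 0.7247 + 0.8360 = 3.2803 ≈ 3.280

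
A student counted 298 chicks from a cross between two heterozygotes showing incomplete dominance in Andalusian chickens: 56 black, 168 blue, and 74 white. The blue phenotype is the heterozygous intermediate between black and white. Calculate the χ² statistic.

With incomplete dominance, a heterozygote × heterozygote cross gives a 1:2:1 phenotypic ratio.
The 1:2:1 ratio has 4 parts, so with N = 298 the expected counts are:
  black: 298 × 1/4 = 74.5
  blue: 298 × 2/4 = 149
  white: 298 × 1/4 = 74.5
χ² = Σ (O − E)² / E
  black: (56 − 74.5)² / 74.5 = 4.5940
  blue: (168 − 149)² / 149 = 2.4228
  white: (74 − 74.5)² / 74.5 = 0.0034
χ² = 4.5940 + 2.4228 + 0.0034 = 7.0202 ≈ 7.020

7.020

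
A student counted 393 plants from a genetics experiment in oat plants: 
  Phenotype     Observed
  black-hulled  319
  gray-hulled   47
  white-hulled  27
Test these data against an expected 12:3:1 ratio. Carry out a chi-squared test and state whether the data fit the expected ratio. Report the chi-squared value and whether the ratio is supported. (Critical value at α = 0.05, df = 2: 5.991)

11.902; not consistent

Expected counts for N = 393 under a 12:3:1 ratio (total parts = 16):
  black-hulled: 393 × 12/16 = 294.75
  gray-hulled: 393 × 3/16 = 73.6875
  white-hulled: 393 × 1/16 = 24.5625
χ² = Σ (O − E)² / E
  black-hulled: (319 − 294.75)² / 294.75 = 1.9951
  gray-hulled: (47 − 73.6875)² / 73.6875 = 9.6654
  white-hulled: (27 − 24.5625)² / 24.5625 = 0.2419
χ² = 1.9951 + 9.6654 + 0.2419 = 11.9024 ≈ 11.902
Degrees of freedom = 3 − 1 = 2; critical value at α = 0.05 is 5.991.
Since 11.902 > 5.991, we reject the null hypothesis — the data do not fit the 12:3:1 ratio.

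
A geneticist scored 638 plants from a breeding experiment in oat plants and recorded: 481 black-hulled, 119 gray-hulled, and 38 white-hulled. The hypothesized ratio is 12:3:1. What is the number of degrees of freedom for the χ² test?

2

A goodness-of-fit test with 3 phenotype classes has df = 3 − 1 = 2.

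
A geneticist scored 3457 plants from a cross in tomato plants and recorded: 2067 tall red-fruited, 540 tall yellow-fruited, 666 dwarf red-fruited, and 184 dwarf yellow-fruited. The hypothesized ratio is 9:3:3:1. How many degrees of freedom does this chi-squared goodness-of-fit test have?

3

A goodness-of-fit test with 4 phenotype classes has df = 4 − 1 = 3.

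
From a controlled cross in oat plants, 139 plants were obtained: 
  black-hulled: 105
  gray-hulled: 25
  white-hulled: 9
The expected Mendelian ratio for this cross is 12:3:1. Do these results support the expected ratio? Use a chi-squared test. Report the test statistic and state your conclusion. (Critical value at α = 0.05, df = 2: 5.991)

0.060; consistent

Expected counts for N = 139 under a 12:3:1 ratio (total parts = 16):
  black-hulled: 139 × 12/16 = 104.25
  gray-hulled: 139 × 3/16 = 26.0625
  white-hulled: 139 × 1/16 = 8.6875
χ² = Σ (O − E)² / E
  black-hulled: (105 − 104.25)² / 104.25 = 0.0054
  gray-hulled: (25 − 26.0625)² / 26.0625 = 0.0433
  white-hulled: (9 − 8.6875)² / 8.6875 = 0.0112
χ² = 0.0054 + 0.0433 + 0.0112 = 0.0599 ≈ 0.060
Degrees of freedom = 3 − 1 = 2; critical value at α = 0.05 is 5.991.
Since 0.060 < 5.991, we fail to reject the null hypothesis — the data are consistent with the 12:3:1 ratio.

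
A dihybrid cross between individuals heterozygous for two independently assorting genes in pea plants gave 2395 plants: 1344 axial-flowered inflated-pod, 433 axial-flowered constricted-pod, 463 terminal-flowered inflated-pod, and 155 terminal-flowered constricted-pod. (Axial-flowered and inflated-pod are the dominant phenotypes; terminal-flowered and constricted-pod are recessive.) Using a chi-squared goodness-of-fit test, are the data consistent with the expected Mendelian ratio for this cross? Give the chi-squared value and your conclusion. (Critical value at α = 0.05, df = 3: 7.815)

A dihybrid F₂ with independent assortment and complete dominance at both loci gives a 9:3:3:1 phenotypic ratio.
Total ratio parts = 16. Expected numbers out of 2395:
  axial-flowered inflated-pod: 2395 × 9/16 = 1347.1875
  axial-flowered constricted-pod: 2395 × 3/16 = 449.0625
  terminal-flowered inflated-pod: 2395 × 3/16 = 449.0625
  terminal-flowered constricted-pod: 2395 × 1/16 = 149.6875
χ² = Σ (O − E)² / E
  axial-flowered inflated-pod: (1344 − 1347.1875)² / 1347.1875 = 0.0075
  axial-flowered constricted-pod: (433 − 449.0625)² / 449.0625 = 0.5745
  terminal-flowered inflated-pod: (463 − 449.0625)² / 449.0625 = 0.4326
  terminal-flowered constricted-pod: (155 − 149.6875)² / 149.6875 = 0.1885
χ² = 0.0075 + 0.5745 + 0.4326 + 0.1885 = 1.2031 ≈ 1.203
Degrees of freedom = 4 − 1 = 3; critical value at α = 0.05 is 7.815.
Since 1.203 < 7.815, we fail to reject the null hypothesis — the data are consistent with the 9:3:3:1 ratio.

1.203; consistent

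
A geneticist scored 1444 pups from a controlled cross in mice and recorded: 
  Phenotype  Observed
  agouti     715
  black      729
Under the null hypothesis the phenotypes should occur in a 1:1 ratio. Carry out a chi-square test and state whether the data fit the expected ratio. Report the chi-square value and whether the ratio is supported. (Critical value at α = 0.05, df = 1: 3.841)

Total ratio parts = 2. Expected numbers out of 1444:
  agouti: 1444 × 1/2 = 722
  black: 1444 × 1/2 = 722
χ² = Σ (O − E)² / E
  agouti: (715 − 722)² / 722 = 0.0679
  black: (729 − 722)² / 722 = 0.0679
χ² = 0.0679 + 0.0679 = 0.1358 ≈ 0.136
Degrees of freedom = 2 − 1 = 1; critical value at α = 0.05 is 3.841.
Since 0.136 < 3.841, we fail to reject the null hypothesis — the data are consistent with the 1:1 ratio.

0.136; consistent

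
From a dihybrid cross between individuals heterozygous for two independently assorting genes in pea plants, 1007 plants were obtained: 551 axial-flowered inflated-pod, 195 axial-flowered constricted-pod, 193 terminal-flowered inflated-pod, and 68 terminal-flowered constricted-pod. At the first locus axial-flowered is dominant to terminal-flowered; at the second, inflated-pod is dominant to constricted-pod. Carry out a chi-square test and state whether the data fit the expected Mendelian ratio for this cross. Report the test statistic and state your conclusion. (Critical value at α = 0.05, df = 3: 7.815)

1.124; consistent

A dihybrid F₂ with independent assortment and complete dominance at both loci gives a 9:3:3:1 phenotypic ratio.
Expected counts for N = 1007 under a 9:3:3:1 ratio (total parts = 16):
  axial-flowered inflated-pod: 1007 × 9/16 = 566.4375
  axial-flowered constricted-pod: 1007 × 3/16 = 188.8125
  terminal-flowered inflated-pod: 1007 × 3/16 = 188.8125
  terminal-flowered constricted-pod: 1007 × 1/16 = 62.9375
χ² = Σ (O − E)² / E
  axial-flowered inflated-pod: (551 − 566.4375)² / 566.4375 = 0.4207
  axial-flowered constricted-pod: (195 − 188.8125)² / 188.8125 = 0.2028
  terminal-flowered inflated-pod: (193 − 188.8125)² / 188.8125 = 0.0929
  terminal-flowered constricted-pod: (68 − 62.9375)² / 62.9375 = 0.4072
χ² = 0.4207 + 0.2028 + 0.0929 + 0.4072 = 1.1236 ≈ 1.124
Degrees of freedom = 4 − 1 = 3; critical value at α = 0.05 is 7.815.
Since 1.124 < 7.815, we fail to reject the null hypothesis — the data are consistent with the 9:3:3:1 ratio.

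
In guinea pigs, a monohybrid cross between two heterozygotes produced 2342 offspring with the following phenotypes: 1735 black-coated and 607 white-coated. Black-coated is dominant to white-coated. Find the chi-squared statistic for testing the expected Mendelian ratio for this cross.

For a monohybrid cross between heterozygotes with complete dominance, the expected phenotypic ratio is 3:1.
Expected counts for N = 2342 under a 3:1 ratio (total parts = 4):
  black-coated: 2342 × 3/4 = 1756.5
  white-coated: 2342 × 1/4 = 585.5
χ² = Σ (O − E)² / E
  black-coated: (1735 − 1756.5)² / 1756.5 = 0.2632
  white-coated: (607 − 585.5)² / 585.5 = 0.7895
χ² = 0.2632 + 0.7895 = 1.0527 ≈ 1.053

1.053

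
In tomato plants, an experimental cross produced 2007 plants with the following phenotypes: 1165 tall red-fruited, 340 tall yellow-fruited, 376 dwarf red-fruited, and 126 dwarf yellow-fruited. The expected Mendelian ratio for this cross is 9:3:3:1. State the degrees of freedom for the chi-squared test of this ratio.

3

A goodness-of-fit test with 4 phenotype classes has df = 4 − 1 = 3.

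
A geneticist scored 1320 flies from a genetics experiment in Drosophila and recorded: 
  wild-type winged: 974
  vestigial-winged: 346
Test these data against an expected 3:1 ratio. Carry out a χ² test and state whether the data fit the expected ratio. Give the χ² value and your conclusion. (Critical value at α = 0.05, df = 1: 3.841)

1.034; consistent

The 3:1 ratio has 4 parts, so with N = 1320 the expected counts are:
  wild-type winged: 1320 × 3/4 = 990
  vestigial-winged: 1320 × 1/4 = 330
χ² = Σ (O − E)² / E
  wild-type winged: (974 − 990)² / 990 = 0.2586
  vestigial-winged: (346 − 330)² / 330 = 0.7758
χ² = 0.2586 + 0.7758 = 1.0344 ≈ 1.034
Degrees of freedom = 2 − 1 = 1; critical value at α = 0.05 is 3.841.
Since 1.034 < 3.841, we fail to reject the null hypothesis — the data are consistent with the 3:1 ratio.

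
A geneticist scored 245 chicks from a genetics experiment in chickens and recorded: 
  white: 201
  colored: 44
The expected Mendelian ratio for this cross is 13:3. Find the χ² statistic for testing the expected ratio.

0.101

Under the 13:3 hypothesis (Σ ratio = 16, N = 245):
  white: 245 × 13/16 = 199.0625
  colored: 245 × 3/16 = 45.9375
χ² = Σ (O − E)² / E
  white: (201 − 199.0625)² / 199.0625 = 0.0189
  colored: (44 − 45.9375)² / 45.9375 = 0.0817
χ² = 0.0189 + 0.0817 = 0.1006 ≈ 0.101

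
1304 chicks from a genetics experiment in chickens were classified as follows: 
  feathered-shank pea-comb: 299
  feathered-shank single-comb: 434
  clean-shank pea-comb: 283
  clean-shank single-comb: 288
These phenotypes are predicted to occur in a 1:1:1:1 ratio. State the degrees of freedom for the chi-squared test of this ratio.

3

A goodness-of-fit test with 4 phenotype classes has df = 4 − 1 = 3.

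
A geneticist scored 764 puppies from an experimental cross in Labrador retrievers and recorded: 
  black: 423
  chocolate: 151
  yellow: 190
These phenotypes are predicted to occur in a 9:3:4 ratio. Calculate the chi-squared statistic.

0.531

Total ratio parts = 16. Expected numbers out of 764:
  black: 764 × 9/16 = 429.75
  chocolate: 764 × 3/16 = 143.25
  yellow: 764 × 4/16 = 191
χ² = Σ (O − E)² / E
  black: (423 − 429.75)² / 429.75 = 0.1060
  chocolate: (151 − 143.25)² / 143.25 = 0.4193
  yellow: (190 − 191)² / 191 = 0.0052
χ² = 0.1060 + 0.4193 + 0.0052 = 0.5305 ≈ 0.531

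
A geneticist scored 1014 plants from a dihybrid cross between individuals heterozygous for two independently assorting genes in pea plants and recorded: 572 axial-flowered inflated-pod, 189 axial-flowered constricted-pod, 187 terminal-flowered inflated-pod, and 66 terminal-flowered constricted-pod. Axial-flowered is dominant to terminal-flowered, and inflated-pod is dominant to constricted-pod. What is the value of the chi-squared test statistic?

0.171

A dihybrid F₂ with independent assortment and complete dominance at both loci gives a 9:3:3:1 phenotypic ratio.
Total ratio parts = 16. Expected numbers out of 1014:
  axial-flowered inflated-pod: 1014 × 9/16 = 570.375
  axial-flowered constricted-pod: 1014 × 3/16 = 190.125
  terminal-flowered inflated-pod: 1014 × 3/16 = 190.125
  terminal-flowered constricted-pod: 1014 × 1/16 = 63.375
χ² = Σ (O − E)² / E
  axial-flowered inflated-pod: (572 − 570.375)² / 570.375 = 0.0046
  axial-flowered constricted-pod: (189 − 190.125)² / 190.125 = 0.0067
  terminal-flowered inflated-pod: (187 − 190.125)² / 190.125 = 0.0514
  terminal-flowered constricted-pod: (66 − 63.375)² / 63.375 = 0.1087
χ² = 0.0046 + 0.0067 + 0.0514 + 0.1087 = 0.1714 ≈ 0.171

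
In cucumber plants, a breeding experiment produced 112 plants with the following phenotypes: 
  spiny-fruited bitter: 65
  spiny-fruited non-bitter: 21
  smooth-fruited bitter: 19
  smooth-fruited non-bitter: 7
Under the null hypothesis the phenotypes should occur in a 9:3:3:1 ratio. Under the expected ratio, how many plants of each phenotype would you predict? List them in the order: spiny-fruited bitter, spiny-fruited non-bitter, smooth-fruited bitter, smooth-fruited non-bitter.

63, 21, 21, 7

Expected counts for N = 112 under a 9:3:3:1 ratio (total parts = 16):
  spiny-fruited bitter: 112 × 9/16 = 63
  spiny-fruited non-bitter: 112 × 3/16 = 21
  smooth-fruited bitter: 112 × 3/16 = 21
  smooth-fruited non-bitter: 112 × 1/16 = 7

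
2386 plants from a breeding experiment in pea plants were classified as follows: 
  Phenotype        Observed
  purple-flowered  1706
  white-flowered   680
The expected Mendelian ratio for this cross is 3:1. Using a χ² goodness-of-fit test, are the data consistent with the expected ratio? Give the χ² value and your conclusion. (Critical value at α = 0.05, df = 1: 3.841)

15.585; not consistent

The 3:1 ratio has 4 parts, so with N = 2386 the expected counts are:
  purple-flowered: 2386 × 3/4 = 1789.5
  white-flowered: 2386 × 1/4 = 596.5
χ² = Σ (O − E)² / E
  purple-flowered: (1706 − 1789.5)² / 1789.5 = 3.8962
  white-flowered: (680 − 596.5)² / 596.5 = 11.6886
χ² = 3.8962 + 11.6886 = 15.5848 ≈ 15.585
Degrees of freedom = 2 − 1 = 1; critical value at α = 0.05 is 3.841.
Since 15.585 > 3.841, we reject the null hypothesis — the data do not fit the 3:1 ratio.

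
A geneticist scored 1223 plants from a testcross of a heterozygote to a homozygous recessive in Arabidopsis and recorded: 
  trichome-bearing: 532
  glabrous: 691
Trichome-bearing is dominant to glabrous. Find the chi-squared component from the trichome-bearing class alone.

10.336

A testcross of a heterozygote (Aa × aa) gives a 1:1 phenotypic ratio.
The 1:1 ratio has 2 parts, so with N = 1223 the expected counts are:
  trichome-bearing: 1223 × 1/2 = 611.5
  glabrous: 1223 × 1/2 = 611.5
Contribution of trichome-bearing: (532 − 611.5)² / 611.5 = 10.3357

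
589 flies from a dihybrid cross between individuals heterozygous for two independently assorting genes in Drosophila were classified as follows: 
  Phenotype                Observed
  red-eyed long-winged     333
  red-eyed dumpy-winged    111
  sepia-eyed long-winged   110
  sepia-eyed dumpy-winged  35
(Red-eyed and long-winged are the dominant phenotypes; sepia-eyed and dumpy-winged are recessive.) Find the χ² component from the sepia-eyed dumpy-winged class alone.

0.089

A dihybrid F₂ with independent assortment and complete dominance at both loci gives a 9:3:3:1 phenotypic ratio.
Expected counts for N = 589 under a 9:3:3:1 ratio (total parts = 16):
  red-eyed long-winged: 589 × 9/16 = 331.3125
  red-eyed dumpy-winged: 589 × 3/16 = 110.4375
  sepia-eyed long-winged: 589 × 3/16 = 110.4375
  sepia-eyed dumpy-winged: 589 × 1/16 = 36.8125
Contribution of sepia-eyed dumpy-winged: (35 − 36.8125)² / 36.8125 = 0.0892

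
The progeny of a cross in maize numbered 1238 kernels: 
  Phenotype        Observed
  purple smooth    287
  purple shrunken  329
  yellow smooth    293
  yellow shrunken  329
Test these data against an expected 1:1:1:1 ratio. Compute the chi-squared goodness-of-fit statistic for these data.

4.973

The 1:1:1:1 ratio has 4 parts, so with N = 1238 the expected counts are:
  purple smooth: 1238 × 1/4 = 309.5
  purple shrunken: 1238 × 1/4 = 309.5
  yellow smooth: 1238 × 1/4 = 309.5
  yellow shrunken: 1238 × 1/4 = 309.5
χ² = Σ (O − E)² / E
  purple smooth: (287 − 309.5)² / 309.5 = 1.6357
  purple shrunken: (329 − 309.5)² / 309.5 = 1.2286
  yellow smooth: (293 − 309.5)² / 309.5 = 0.8796
  yellow shrunken: (329 − 309.5)² / 309.5 = 1.2286
χ² = 1.6357 + 1.2286 + 0.8796 + 1.2286 = 4.9725 ≈ 4.973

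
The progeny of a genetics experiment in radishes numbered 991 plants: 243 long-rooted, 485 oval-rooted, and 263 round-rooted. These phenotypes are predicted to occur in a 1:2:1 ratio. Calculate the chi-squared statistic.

Total ratio parts = 4. Expected numbers out of 991:
  long-rooted: 991 × 1/4 = 247.75
  oval-rooted: 991 × 2/4 = 495.5
  round-rooted: 991 × 1/4 = 247.75
χ² = Σ (O − E)² / E
  long-rooted: (243 − 247.75)² / 247.75 = 0.0911
  oval-rooted: (485 − 495.5)² / 495.5 = 0.2225
  round-rooted: (263 − 247.75)² / 247.75 = 0.9387
χ² = 0.0911 + 0.2225 + 0.9387 = 1.2523 ≈ 1.252

1.252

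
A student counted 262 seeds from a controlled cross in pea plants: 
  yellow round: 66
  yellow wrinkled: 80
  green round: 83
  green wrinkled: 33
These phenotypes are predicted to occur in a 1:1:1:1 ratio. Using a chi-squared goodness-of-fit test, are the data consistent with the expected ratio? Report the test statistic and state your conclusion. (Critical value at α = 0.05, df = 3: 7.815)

Under the 1:1:1:1 hypothesis (Σ ratio = 4, N = 262):
  yellow round: 262 × 1/4 = 65.5
  yellow wrinkled: 262 × 1/4 = 65.5
  green round: 262 × 1/4 = 65.5
  green wrinkled: 262 × 1/4 = 65.5
χ² = Σ (O − E)² / E
  yellow round: (66 − 65.5)² / 65.5 = 0.0038
  yellow wrinkled: (80 − 65.5)² / 65.5 = 3.2099
  green round: (83 − 65.5)² / 65.5 = 4.6756
  green wrinkled: (33 − 65.5)² / 65.5 = 16.1260
χ² = 0.0038 + 3.2099 + 4.6756 + 16.1260 = 24.0153 ≈ 24.015
Degrees of freedom = 4 − 1 = 3; critical value at α = 0.05 is 7.815.
Since 24.015 > 7.815, we reject the null hypothesis — the data do not fit the 1:1:1:1 ratio.

24.015; not consistent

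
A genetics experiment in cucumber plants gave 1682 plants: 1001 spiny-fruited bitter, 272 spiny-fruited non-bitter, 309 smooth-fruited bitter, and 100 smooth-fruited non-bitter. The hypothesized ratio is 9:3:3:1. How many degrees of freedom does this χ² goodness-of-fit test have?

3

A goodness-of-fit test with 4 phenotype classes has df = 4 − 1 = 3.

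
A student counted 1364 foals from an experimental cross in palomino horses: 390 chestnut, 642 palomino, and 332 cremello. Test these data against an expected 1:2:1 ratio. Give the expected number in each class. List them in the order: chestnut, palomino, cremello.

Under the 1:2:1 hypothesis (Σ ratio = 4, N = 1364):
  chestnut: 1364 × 1/4 = 341
  palomino: 1364 × 2/4 = 682
  cremello: 1364 × 1/4 = 341

341, 682, 341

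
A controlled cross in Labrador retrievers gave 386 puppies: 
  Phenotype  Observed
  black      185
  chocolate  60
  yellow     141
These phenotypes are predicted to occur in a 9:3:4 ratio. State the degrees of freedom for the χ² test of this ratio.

A goodness-of-fit test with 3 phenotype classes has df = 3 − 1 = 2.

2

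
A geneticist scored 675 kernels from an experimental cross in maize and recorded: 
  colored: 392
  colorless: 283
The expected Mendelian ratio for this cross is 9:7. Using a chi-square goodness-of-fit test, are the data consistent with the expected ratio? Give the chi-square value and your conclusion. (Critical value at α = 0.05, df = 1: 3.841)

0.913; consistent

Under the 9:7 hypothesis (Σ ratio = 16, N = 675):
  colored: 675 × 9/16 = 379.6875
  colorless: 675 × 7/16 = 295.3125
χ² = Σ (O − E)² / E
  colored: (392 − 379.6875)² / 379.6875 = 0.3993
  colorless: (283 − 295.3125)² / 295.3125 = 0.5133
χ² = 0.3993 + 0.5133 = 0.9126 ≈ 0.913
Degrees of freedom = 2 − 1 = 1; critical value at α = 0.05 is 3.841.
Since 0.913 < 3.841, we fail to reject the null hypothesis — the data are consistent with the 9:7 ratio.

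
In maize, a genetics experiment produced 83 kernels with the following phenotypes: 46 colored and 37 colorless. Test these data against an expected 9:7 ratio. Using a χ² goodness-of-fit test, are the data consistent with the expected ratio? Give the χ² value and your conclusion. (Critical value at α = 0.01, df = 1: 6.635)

0.023; consistent

The 9:7 ratio has 16 parts, so with N = 83 the expected counts are:
  colored: 83 × 9/16 = 46.6875
  colorless: 83 × 7/16 = 36.3125
χ² = Σ (O − E)² / E
  colored: (46 − 46.6875)² / 46.6875 = 0.0101
  colorless: (37 − 36.3125)² / 36.3125 = 0.0130
χ² = 0.0101 + 0.0130 = 0.0231 ≈ 0.023
Degrees of freedom = 2 − 1 = 1; critical value at α = 0.01 is 6.635.
Since 0.023 < 6.635, we fail to reject the null hypothesis — the data are consistent with the 9:7 ratio.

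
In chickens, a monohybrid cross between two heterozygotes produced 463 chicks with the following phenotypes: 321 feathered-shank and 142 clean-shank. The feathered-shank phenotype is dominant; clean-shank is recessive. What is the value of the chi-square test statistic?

For a monohybrid cross between heterozygotes with complete dominance, the expected phenotypic ratio is 3:1.
The 3:1 ratio has 4 parts, so with N = 463 the expected counts are:
  feathered-shank: 463 × 3/4 = 347.25
  clean-shank: 463 × 1/4 = 115.75
χ² = Σ (O − E)² / E
  feathered-shank: (321 − 347.25)² / 347.25 = 1.9843
  clean-shank: (142 − 115.75)² / 115.75 = 5.9530
χ² = 1.9843 + 5.9530 = 7.9373 ≈ 7.937

7.937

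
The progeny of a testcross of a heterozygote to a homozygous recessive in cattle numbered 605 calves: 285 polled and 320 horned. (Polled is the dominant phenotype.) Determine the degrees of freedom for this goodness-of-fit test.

A testcross of a heterozygote (Aa × aa) gives a 1:1 phenotypic ratio.
A goodness-of-fit test with 2 phenotype classes has df = 2 − 1 = 1.

1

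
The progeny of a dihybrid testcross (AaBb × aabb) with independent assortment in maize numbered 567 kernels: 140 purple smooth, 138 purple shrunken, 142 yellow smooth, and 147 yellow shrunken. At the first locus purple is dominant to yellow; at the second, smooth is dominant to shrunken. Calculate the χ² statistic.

A dihybrid testcross with independent assortment gives a 1:1:1:1 ratio.
Expected counts for N = 567 under a 1:1:1:1 ratio (total parts = 4):
  purple smooth: 567 × 1/4 = 141.75
  purple shrunken: 567 × 1/4 = 141.75
  yellow smooth: 567 × 1/4 = 141.75
  yellow shrunken: 567 × 1/4 = 141.75
χ² = Σ (O − E)² / E
  purple smooth: (140 − 141.75)² / 141.75 = 0.0216
  purple shrunken: (138 − 141.75)² / 141.75 = 0.0992
  yellow smooth: (142 − 141.75)² / 141.75 = 0.0004
  yellow shrunken: (147 − 141.75)² / 141.75 = 0.1944
χ² = 0.0216 + 0.0992 + 0.0004 + 0.1944 = 0.3156 ≈ 0.316

0.316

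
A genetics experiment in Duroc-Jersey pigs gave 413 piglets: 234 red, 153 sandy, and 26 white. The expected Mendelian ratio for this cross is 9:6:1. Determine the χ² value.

0.036

The 9:6:1 ratio has 16 parts, so with N = 413 the expected counts are:
  red: 413 × 9/16 = 232.3125
  sandy: 413 × 6/16 = 154.875
  white: 413 × 1/16 = 25.8125
χ² = Σ (O − E)² / E
  red: (234 − 232.3125)² / 232.3125 = 0.0123
  sandy: (153 − 154.875)² / 154.875 = 0.0227
  white: (26 − 25.8125)² / 25.8125 = 0.0014
χ² = 0.0123 + 0.0227 + 0.0014 = 0.0364 ≈ 0.036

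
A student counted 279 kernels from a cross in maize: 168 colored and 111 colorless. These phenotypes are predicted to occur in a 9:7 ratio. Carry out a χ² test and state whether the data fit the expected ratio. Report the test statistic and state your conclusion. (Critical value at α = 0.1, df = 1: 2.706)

1.782; consistent

The 9:7 ratio has 16 parts, so with N = 279 the expected counts are:
  colored: 279 × 9/16 = 156.9375
  colorless: 279 × 7/16 = 122.0625
χ² = Σ (O − E)² / E
  colored: (168 − 156.9375)² / 156.9375 = 0.7798
  colorless: (111 − 122.0625)² / 122.0625 = 1.0026
χ² = 0.7798 + 1.0026 = 1.7824 ≈ 1.782
Degrees of freedom = 2 − 1 = 1; critical value at α = 0.1 is 2.706.
Since 1.782 < 2.706, we fail to reject the null hypothesis — the data are consistent with the 9:7 ratio.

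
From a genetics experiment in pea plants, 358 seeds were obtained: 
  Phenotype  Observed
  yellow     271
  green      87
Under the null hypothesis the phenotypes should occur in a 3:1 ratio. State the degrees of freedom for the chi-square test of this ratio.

1

A goodness-of-fit test with 2 phenotype classes has df = 2 − 1 = 1.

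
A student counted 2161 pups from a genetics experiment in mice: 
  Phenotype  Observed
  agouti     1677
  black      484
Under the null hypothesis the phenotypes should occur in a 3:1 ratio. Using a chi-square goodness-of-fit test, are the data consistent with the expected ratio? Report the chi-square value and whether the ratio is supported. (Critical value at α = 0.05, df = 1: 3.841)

The 3:1 ratio has 4 parts, so with N = 2161 the expected counts are:
  agouti: 2161 × 3/4 = 1620.75
  black: 2161 × 1/4 = 540.25
χ² = Σ (O − E)² / E
  agouti: (1677 − 1620.75)² / 1620.75 = 1.9522
  black: (484 − 540.25)² / 540.25 = 5.8567
χ² = 1.9522 + 5.8567 = 7.8089 ≈ 7.809
Degrees of freedom = 2 − 1 = 1; critical value at α = 0.05 is 3.841.
Since 7.809 > 3.841, we reject the null hypothesis — the data do not fit the 3:1 ratio.

7.809; not consistent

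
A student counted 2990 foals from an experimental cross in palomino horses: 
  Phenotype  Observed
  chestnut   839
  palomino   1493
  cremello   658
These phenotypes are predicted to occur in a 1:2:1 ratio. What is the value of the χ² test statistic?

Expected counts for N = 2990 under a 1:2:1 ratio (total parts = 4):
  chestnut: 2990 × 1/4 = 747.5
  palomino: 2990 × 2/4 = 1495
  cremello: 2990 × 1/4 = 747.5
χ² = Σ (O − E)² / E
  chestnut: (839 − 747.5)² / 747.5 = 11.2003
  palomino: (1493 − 1495)² / 1495 = 0.0027
  cremello: (658 − 747.5)² / 747.5 = 10.7161
χ² = 11.2003 + 0.0027 + 10.7161 = 21.9191 ≈ 21.919

21.919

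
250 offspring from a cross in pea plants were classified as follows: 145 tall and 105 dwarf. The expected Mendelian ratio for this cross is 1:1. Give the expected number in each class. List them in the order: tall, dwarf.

Expected counts for N = 250 under a 1:1 ratio (total parts = 2):
  tall: 250 × 1/2 = 125
  dwarf: 250 × 1/2 = 125

125, 125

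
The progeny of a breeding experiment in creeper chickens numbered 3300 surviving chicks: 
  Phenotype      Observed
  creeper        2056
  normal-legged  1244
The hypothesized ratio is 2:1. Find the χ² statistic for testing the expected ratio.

The 2:1 ratio has 3 parts, so with N = 3300 the expected counts are:
  creeper: 3300 × 2/3 = 2200
  normal-legged: 3300 × 1/3 = 1100
χ² = Σ (O − E)² / E
  creeper: (2056 − 2200)² / 2200 = 9.4255
  normal-legged: (1244 − 1100)² / 1100 = 18.8509
χ² = 9.4255 + 18.8509 = 28.2764 ≈ 28.276

28.276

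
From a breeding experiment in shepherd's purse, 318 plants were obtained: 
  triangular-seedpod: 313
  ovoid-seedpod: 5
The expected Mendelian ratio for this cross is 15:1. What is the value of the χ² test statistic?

11.875

Under the 15:1 hypothesis (Σ ratio = 16, N = 318):
  triangular-seedpod: 318 × 15/16 = 298.125
  ovoid-seedpod: 318 × 1/16 = 19.875
χ² = Σ (O − E)² / E
  triangular-seedpod: (313 − 298.125)² / 298.125 = 0.7422
  ovoid-seedpod: (5 − 19.875)² / 19.875 = 11.1329
χ² = 0.7422 + 11.1329 = 11.8751 ≈ 11.875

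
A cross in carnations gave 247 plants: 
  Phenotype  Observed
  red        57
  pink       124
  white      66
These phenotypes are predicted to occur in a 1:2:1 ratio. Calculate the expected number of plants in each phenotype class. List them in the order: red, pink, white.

61.75, 123.5, 61.75

Under the 1:2:1 hypothesis (Σ ratio = 4, N = 247):
  red: 247 × 1/4 = 61.75
  pink: 247 × 2/4 = 123.5
  white: 247 × 1/4 = 61.75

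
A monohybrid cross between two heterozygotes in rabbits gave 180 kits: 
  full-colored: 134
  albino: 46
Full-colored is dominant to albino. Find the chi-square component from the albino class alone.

0.022

For a monohybrid cross between heterozygotes with complete dominance, the expected phenotypic ratio is 3:1.
Expected counts for N = 180 under a 3:1 ratio (total parts = 4):
  full-colored: 180 × 3/4 = 135
  albino: 180 × 1/4 = 45
Contribution of albino: (46 − 45)² / 45 = 0.0222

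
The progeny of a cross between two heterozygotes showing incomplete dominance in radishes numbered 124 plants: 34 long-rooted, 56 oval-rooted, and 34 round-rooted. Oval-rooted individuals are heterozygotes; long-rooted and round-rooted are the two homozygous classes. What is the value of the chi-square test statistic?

With incomplete dominance, a heterozygote × heterozygote cross gives a 1:2:1 phenotypic ratio.
Expected counts for N = 124 under a 1:2:1 ratio (total parts = 4):
  long-rooted: 124 × 1/4 = 31
  oval-rooted: 124 × 2/4 = 62
  round-rooted: 124 × 1/4 = 31
χ² = Σ (O − E)² / E
  long-rooted: (34 − 31)² / 31 = 0.2903
  oval-rooted: (56 − 62)² / 62 = 0.5806
  round-rooted: (34 − 31)² / 31 = 0.2903
χ² = 0.2903 + 0.5806 + 0.2903 = 1.1612 ≈ 1.161

1.161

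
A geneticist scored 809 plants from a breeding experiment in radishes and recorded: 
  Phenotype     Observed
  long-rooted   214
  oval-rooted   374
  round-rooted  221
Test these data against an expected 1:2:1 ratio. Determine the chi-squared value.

Total ratio parts = 4. Expected numbers out of 809:
  long-rooted: 809 × 1/4 = 202.25
  oval-rooted: 809 × 2/4 = 404.5
  round-rooted: 809 × 1/4 = 202.25
χ² = Σ (O − E)² / E
  long-rooted: (214 − 202.25)² / 202.25 = 0.6826
  oval-rooted: (374 − 404.5)² / 404.5 = 2.2998
  round-rooted: (221 − 202.25)² / 202.25 = 1.7383
χ² = 0.6826 + 2.2998 + 1.7383 = 4.7207 ≈ 4.721

4.721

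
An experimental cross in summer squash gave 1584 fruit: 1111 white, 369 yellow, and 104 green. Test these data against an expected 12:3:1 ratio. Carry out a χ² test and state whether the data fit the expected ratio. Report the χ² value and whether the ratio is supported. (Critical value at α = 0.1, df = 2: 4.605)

Expected counts for N = 1584 under a 12:3:1 ratio (total parts = 16):
  white: 1584 × 12/16 = 1188
  yellow: 1584 × 3/16 = 297
  green: 1584 × 1/16 = 99
χ² = Σ (O − E)² / E
  white: (1111 − 1188)² / 1188 = 4.9907
  yellow: (369 − 297)² / 297 = 17.4545
  green: (104 − 99)² / 99 = 0.2525
χ² = 4.9907 + 17.4545 + 0.2525 = 22.6977 ≈ 22.698
Degrees of freedom = 3 − 1 = 2; critical value at α = 0.1 is 4.605.
Since 22.698 > 4.605, we reject the null hypothesis — the data do not fit the 12:3:1 ratio.

22.698; not consistent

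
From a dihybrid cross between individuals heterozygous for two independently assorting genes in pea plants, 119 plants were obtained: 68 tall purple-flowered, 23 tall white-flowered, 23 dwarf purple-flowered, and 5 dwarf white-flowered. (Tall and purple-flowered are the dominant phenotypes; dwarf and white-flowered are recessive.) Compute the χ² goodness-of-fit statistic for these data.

0.858

A dihybrid F₂ with independent assortment and complete dominance at both loci gives a 9:3:3:1 phenotypic ratio.
Expected counts for N = 119 under a 9:3:3:1 ratio (total parts = 16):
  tall purple-flowered: 119 × 9/16 = 66.9375
  tall white-flowered: 119 × 3/16 = 22.3125
  dwarf purple-flowered: 119 × 3/16 = 22.3125
  dwarf white-flowered: 119 × 1/16 = 7.4375
χ² = Σ (O − E)² / E
  tall purple-flowered: (68 − 66.9375)² / 66.9375 = 0.0169
  tall white-flowered: (23 − 22.3125)² / 22.3125 = 0.0212
  dwarf purple-flowered: (23 − 22.3125)² / 22.3125 = 0.0212
  dwarf white-flowered: (5 − 7.4375)² / 7.4375 = 0.7988
χ² = 0.0169 + 0.0212 + 0.0212 + 0.7988 = 0.8581 ≈ 0.858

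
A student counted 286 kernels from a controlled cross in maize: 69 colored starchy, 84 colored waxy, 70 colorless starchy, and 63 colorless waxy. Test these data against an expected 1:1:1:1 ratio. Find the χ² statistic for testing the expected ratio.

3.315

Expected counts for N = 286 under a 1:1:1:1 ratio (total parts = 4):
  colored starchy: 286 × 1/4 = 71.5
  colored waxy: 286 × 1/4 = 71.5
  colorless starchy: 286 × 1/4 = 71.5
  colorless waxy: 286 × 1/4 = 71.5
χ² = Σ (O − E)² / E
  colored starchy: (69 − 71.5)² / 71.5 = 0.0874
  colored waxy: (84 − 71.5)² / 71.5 = 2.1853
  colorless starchy: (70 − 71.5)² / 71.5 = 0.0315
  colorless waxy: (63 − 71.5)² / 71.5 = 1.0105
χ² = 0.0874 + 2.1853 + 0.0315 + 1.0105 = 3.3147 ≈ 3.315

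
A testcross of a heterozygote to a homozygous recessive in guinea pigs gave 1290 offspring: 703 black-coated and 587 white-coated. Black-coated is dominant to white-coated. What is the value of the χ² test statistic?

A testcross of a heterozygote (Aa × aa) gives a 1:1 phenotypic ratio.
Under the 1:1 hypothesis (Σ ratio = 2, N = 1290):
  black-coated: 1290 × 1/2 = 645
  white-coated: 1290 × 1/2 = 645
χ² = Σ (O − E)² / E
  black-coated: (703 − 645)² / 645 = 5.2155
  white-coated: (587 − 645)² / 645 = 5.2155
χ² = 5.2155 + 5.2155 = 10.431

10.431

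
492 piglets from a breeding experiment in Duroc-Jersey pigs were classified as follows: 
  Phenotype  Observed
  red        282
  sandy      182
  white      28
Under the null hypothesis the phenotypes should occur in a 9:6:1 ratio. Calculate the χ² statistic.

0.379

Under the 9:6:1 hypothesis (Σ ratio = 16, N = 492):
  red: 492 × 9/16 = 276.75
  sandy: 492 × 6/16 = 184.5
  white: 492 × 1/16 = 30.75
χ² = Σ (O − E)² / E
  red: (282 − 276.75)² / 276.75 = 0.0996
  sandy: (182 − 184.5)² / 184.5 = 0.0339
  white: (28 − 30.75)² / 30.75 = 0.2459
χ² = 0.0996 + 0.0339 + 0.2459 = 0.3794 ≈ 0.379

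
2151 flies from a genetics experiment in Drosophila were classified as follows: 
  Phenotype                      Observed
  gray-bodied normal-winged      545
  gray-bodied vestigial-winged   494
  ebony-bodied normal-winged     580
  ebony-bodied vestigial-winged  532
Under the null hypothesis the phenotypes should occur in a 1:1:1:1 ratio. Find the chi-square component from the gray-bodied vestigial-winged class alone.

Total ratio parts = 4. Expected numbers out of 2151:
  gray-bodied normal-winged: 2151 × 1/4 = 537.75
  gray-bodied vestigial-winged: 2151 × 1/4 = 537.75
  ebony-bodied normal-winged: 2151 × 1/4 = 537.75
  ebony-bodied vestigial-winged: 2151 × 1/4 = 537.75
Contribution of gray-bodied vestigial-winged: (494 − 537.75)² / 537.75 = 3.5594

3.559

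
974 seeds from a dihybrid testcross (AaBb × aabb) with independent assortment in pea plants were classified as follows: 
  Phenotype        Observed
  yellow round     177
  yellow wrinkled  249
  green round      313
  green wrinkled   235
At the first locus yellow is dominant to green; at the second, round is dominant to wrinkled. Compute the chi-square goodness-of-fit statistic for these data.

A dihybrid testcross with independent assortment gives a 1:1:1:1 ratio.
The 1:1:1:1 ratio has 4 parts, so with N = 974 the expected counts are:
  yellow round: 974 × 1/4 = 243.5
  yellow wrinkled: 974 × 1/4 = 243.5
  green round: 974 × 1/4 = 243.5
  green wrinkled: 974 × 1/4 = 243.5
χ² = Σ (O − E)² / E
  yellow round: (177 − 243.5)² / 243.5 = 18.1612
  yellow wrinkled: (249 − 243.5)² / 243.5 = 0.1242
  green round: (313 − 243.5)² / 243.5 = 19.8368
  green wrinkled: (235 − 243.5)² / 243.5 = 0.2967
χ² = 18.1612 + 0.1242 + 19.8368 + 0.2967 = 38.4189 ≈ 38.419

38.419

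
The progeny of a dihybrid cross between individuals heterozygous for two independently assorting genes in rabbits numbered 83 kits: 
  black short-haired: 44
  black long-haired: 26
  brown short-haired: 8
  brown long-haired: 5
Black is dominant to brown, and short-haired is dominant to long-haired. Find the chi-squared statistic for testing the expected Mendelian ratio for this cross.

10.837

A dihybrid F₂ with independent assortment and complete dominance at both loci gives a 9:3:3:1 phenotypic ratio.
Under the 9:3:3:1 hypothesis (Σ ratio = 16, N = 83):
  black short-haired: 83 × 9/16 = 46.6875
  black long-haired: 83 × 3/16 = 15.5625
  brown short-haired: 83 × 3/16 = 15.5625
  brown long-haired: 83 × 1/16 = 5.1875
χ² = Σ (O − E)² / E
  black short-haired: (44 − 46.6875)² / 46.6875 = 0.1547
  black long-haired: (26 − 15.5625)² / 15.5625 = 7.0003
  brown short-haired: (8 − 15.5625)² / 15.5625 = 3.6749
  brown long-haired: (5 − 5.1875)² / 5.1875 = 0.0068
χ² = 0.1547 + 7.0003 + 3.6749 + 0.0068 = 10.8367 ≈ 10.837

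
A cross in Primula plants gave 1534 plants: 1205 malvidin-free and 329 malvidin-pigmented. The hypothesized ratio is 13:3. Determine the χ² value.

Under the 13:3 hypothesis (Σ ratio = 16, N = 1534):
  malvidin-free: 1534 × 13/16 = 1246.375
  malvidin-pigmented: 1534 × 3/16 = 287.625
χ² = Σ (O − E)² / E
  malvidin-free: (1205 − 1246.375)² / 1246.375 = 1.3735
  malvidin-pigmented: (329 − 287.625)² / 287.625 = 5.9518
χ² = 1.3735 + 5.9518 = 7.3253 ≈ 7.325

7.325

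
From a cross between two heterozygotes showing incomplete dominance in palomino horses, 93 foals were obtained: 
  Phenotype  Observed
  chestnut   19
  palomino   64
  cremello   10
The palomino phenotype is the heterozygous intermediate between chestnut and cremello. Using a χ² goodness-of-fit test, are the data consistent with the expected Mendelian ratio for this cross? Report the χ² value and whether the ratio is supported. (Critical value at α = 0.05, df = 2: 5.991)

14.914; not consistent

With incomplete dominance, a heterozygote × heterozygote cross gives a 1:2:1 phenotypic ratio.
Expected counts for N = 93 under a 1:2:1 ratio (total parts = 4):
  chestnut: 93 × 1/4 = 23.25
  palomino: 93 × 2/4 = 46.5
  cremello: 93 × 1/4 = 23.25
χ² = Σ (O − E)² / E
  chestnut: (19 − 23.25)² / 23.25 = 0.7769
  palomino: (64 − 46.5)² / 46.5 = 6.5860
  cremello: (10 − 23.25)² / 23.25 = 7.5511
χ² = 0.7769 + 6.5860 + 7.5511 = 14.914
Degrees of freedom = 3 − 1 = 2; critical value at α = 0.05 is 5.991.
Since 14.914 > 5.991, we reject the null hypothesis — the data do not fit the 1:2:1 ratio.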